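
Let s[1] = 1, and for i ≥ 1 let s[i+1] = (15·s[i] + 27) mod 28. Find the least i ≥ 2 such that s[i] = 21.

Computing terms: s[1] = 1,  s[2] = 14,  s[3] = 13,  s[4] = 26,  s[5] = 25,  s[6] = 10,  s[7] = 9,  s[8] = 22,  s[9] = 21,  s[10] = 6,  s[11] = 5,  s[12] = 18,  s[13] = 17,  s[14] = 2,  s[15] = 1.
Since s[15] = s[1] = 1, the sequence is periodic with period 14.
The value 21 first appears (with i ≥ 2) at s[9].

9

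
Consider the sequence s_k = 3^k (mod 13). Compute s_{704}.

Computing terms: s_0 = 1,  s_1 = 3,  s_2 = 9,  s_3 = 1.
Since s_3 = s_0 = 1, the sequence is periodic with period 3.
So s_{704} = s_{0 + ((704-0) mod 3)} = s_2 = 9.

9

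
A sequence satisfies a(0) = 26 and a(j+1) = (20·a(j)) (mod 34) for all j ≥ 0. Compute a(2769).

Computing terms: a(0) = 26, a(1) = 10, a(2) = 30, a(3) = 22, a(4) = 32, a(5) = 28, a(6) = 16, a(7) = 14, a(8) = 8, a(9) = 24, a(10) = 4, a(11) = 12, a(12) = 2, a(13) = 6, a(14) = 18, a(15) = 20, a(16) = 26.
Since a(16) = a(0) = 26, the sequence is periodic with period 16.
So a(2769) = a(0 + ((2769-0) mod 16)) = a(1) = 10.

10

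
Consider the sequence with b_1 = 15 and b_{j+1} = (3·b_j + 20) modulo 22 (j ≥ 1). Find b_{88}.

Listing terms: b_1 = 15,  b_2 = 21,  b_3 = 17,  b_4 = 5,  b_5 = 13,  b_6 = 15.
Since b_6 = b_1 = 15, the sequence is periodic with period 5.
So b_{88} = b_{1 + ((88-1) mod 5)} = b_3 = 17.

17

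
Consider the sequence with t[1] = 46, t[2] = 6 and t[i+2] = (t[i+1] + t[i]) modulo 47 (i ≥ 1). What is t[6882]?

6

We have t[1] = 46,  t[2] = 6,  t[3] = 5,  t[4] = 11,  t[5] = 16,  t[6] = 27,  t[7] = 43,  t[8] = 23,  t[9] = 19,  t[10] = 42,  t[11] = 14,  t[12] = 9,  t[13] = 23,  t[14] = 32,  t[15] = 8,  t[16] = 40,  t[17] = 1,  t[18] = 41,  t[19] = 42,  t[20] = 36,  t[21] = 31,  t[22] = 20,  t[23] = 4,  t[24] = 24,  t[25] = 28,  t[26] = 5,  t[27] = 33,  t[28] = 38,  t[29] = 24,  t[30] = 15,  t[31] = 39,  t[32] = 7,  t[33] = 46,  t[34] = 6.
The sequence repeats with period 32.
(6882 - 1) mod 32 = 1, so t[6882] = t[2] = 6.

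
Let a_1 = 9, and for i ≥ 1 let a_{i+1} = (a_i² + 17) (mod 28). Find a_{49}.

5

We have a_1 = 9, a_2 = 14, a_3 = 17, a_4 = 26, a_5 = 21, a_6 = 10, a_7 = 5, a_8 = 14.
Since a_8 = a_2 = 14, the sequence is eventually periodic: after a pre-period of length 1 it cycles with period 6.
For i ≥ 2, a_i depends only on (i - 2) mod 6. (49 - 2) mod 6 = 5, so a_{49} = a_7 = 5.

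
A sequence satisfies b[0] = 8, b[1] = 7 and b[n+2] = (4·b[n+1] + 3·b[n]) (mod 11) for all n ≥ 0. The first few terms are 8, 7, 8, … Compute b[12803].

b[0] = 8,  b[1] = 7,  b[2] = 8,  b[3] = 9,  b[4] = 5,  b[5] = 3,  b[6] = 5,  b[7] = 7,  b[8] = 10,  b[9] = 6,  b[10] = 10,  b[11] = 3,  b[12] = 9,  b[13] = 1,  b[14] = 9,  b[15] = 6,  b[16] = 7,  b[17] = 2,  b[18] = 7,  b[19] = 1,  b[20] = 3,  b[21] = 4,  b[22] = 3,  b[23] = 2,  b[24] = 6,  b[25] = 8,  b[26] = 6,  b[27] = 4,  b[28] = 1,  b[29] = 5,  b[30] = 1,  b[31] = 8,  b[32] = 2,  b[33] = 10,  b[34] = 2,  b[35] = 5,  b[36] = 4,  b[37] = 9,  b[38] = 4,  b[39] = 10,  b[40] = 8,  b[41] = 7.
Since (b[40], b[41]) = (b[0], b[1]) = (8, 7) (two consecutive terms determine the rest), the sequence is periodic with period 40.
(12803 - 0) mod 40 = 3, so b[12803] = b[3] = 9.

9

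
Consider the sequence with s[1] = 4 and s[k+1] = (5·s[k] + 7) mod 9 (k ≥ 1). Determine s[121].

Listing terms: s[1] = 4,  s[2] = 0,  s[3] = 7,  s[4] = 6,  s[5] = 1,  s[6] = 3,  s[7] = 4.
The sequence repeats with period 6.
(121 - 1) mod 6 = 0, so s[121] = s[1] = 4.

4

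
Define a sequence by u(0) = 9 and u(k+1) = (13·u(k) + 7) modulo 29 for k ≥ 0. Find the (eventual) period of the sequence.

u(0) = 9,  u(1) = 8,  u(2) = 24,  u(3) = 0,  u(4) = 7,  u(5) = 11,  u(6) = 5,  u(7) = 14,  u(8) = 15,  u(9) = 28,  u(10) = 23,  u(11) = 16,  u(12) = 12,  u(13) = 18,  u(14) = 9.
The sequence repeats with period 14.

14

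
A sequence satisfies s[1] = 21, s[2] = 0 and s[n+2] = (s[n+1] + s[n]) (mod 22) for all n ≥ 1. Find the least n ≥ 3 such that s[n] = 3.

18

s[1] = 21,  s[2] = 0,  s[3] = 21,  s[4] = 21,  s[5] = 20,  s[6] = 19,  s[7] = 17,  s[8] = 14,  s[9] = 9,  s[10] = 1,  s[11] = 10,  s[12] = 11,  s[13] = 21,  s[14] = 10,  s[15] = 9,  s[16] = 19,  s[17] = 6,  s[18] = 3,  s[19] = 9,  s[20] = 12,  s[21] = 21,  s[22] = 11,  s[23] = 10,  s[24] = 21,  s[25] = 9,  s[26] = 8,  s[27] = 17,  s[28] = 3,  s[29] = 20,  s[30] = 1,  s[31] = 21,  s[32] = 0.
Since (s[31], s[32]) = (s[1], s[2]) = (21, 0) (two consecutive terms determine the rest), the sequence is periodic with period 30.
The value 3 first appears (with n ≥ 3) at s[18].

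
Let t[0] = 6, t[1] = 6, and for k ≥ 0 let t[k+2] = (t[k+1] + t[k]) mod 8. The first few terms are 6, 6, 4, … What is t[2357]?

0

Listing terms: t[0] = 6; t[1] = 6; t[2] = 4; t[3] = 2; t[4] = 6; t[5] = 0; t[6] = 6; t[7] = 6.
Since (t[6], t[7]) = (t[0], t[1]) = (6, 6) (two consecutive terms determine the rest), the sequence is periodic with period 6.
(2357 - 0) mod 6 = 5, so t[2357] = t[5] = 0.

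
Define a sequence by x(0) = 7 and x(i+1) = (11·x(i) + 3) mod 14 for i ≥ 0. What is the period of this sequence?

6

Computing terms: x(0) = 7,  x(1) = 10,  x(2) = 1,  x(3) = 0,  x(4) = 3,  x(5) = 8,  x(6) = 7.
Since x(6) = x(0) = 7, the sequence is periodic with period 6.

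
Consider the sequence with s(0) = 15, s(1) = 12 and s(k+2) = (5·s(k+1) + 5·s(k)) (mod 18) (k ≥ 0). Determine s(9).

15

We have s(0) = 15; s(1) = 12; s(2) = 9; s(3) = 15; s(4) = 12.
Since (s(3), s(4)) = (s(0), s(1)) = (15, 12) (two consecutive terms determine the rest), the sequence is periodic with period 3.
(9 - 0) mod 3 = 0, so s(9) = s(0) = 15.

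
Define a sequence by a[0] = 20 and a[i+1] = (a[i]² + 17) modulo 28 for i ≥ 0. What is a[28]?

We have a[0] = 20, a[1] = 25, a[2] = 26, a[3] = 21, a[4] = 10, a[5] = 5, a[6] = 14, a[7] = 17, a[8] = 26.
Since a[8] = a[2] = 26, the sequence is eventually periodic: after a pre-period of length 2 it cycles with period 6.
For i ≥ 2, a[i] depends only on (i - 2) mod 6. (28 - 2) mod 6 = 2, so a[28] = a[4] = 10.

10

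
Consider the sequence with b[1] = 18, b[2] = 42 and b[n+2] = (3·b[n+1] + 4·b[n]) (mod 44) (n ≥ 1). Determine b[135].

Computing terms: b[1] = 18, b[2] = 42, b[3] = 22, b[4] = 14, b[5] = 42, b[6] = 6, b[7] = 10, b[8] = 10, b[9] = 26, b[10] = 30, b[11] = 18, b[12] = 42.
Since (b[11], b[12]) = (b[1], b[2]) = (18, 42) (two consecutive terms determine the rest), the sequence is periodic with period 10.
(135 - 1) mod 10 = 4, so b[135] = b[5] = 42.

42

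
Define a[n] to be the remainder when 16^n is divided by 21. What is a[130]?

16

Listing terms: a[1] = 16; a[2] = 4; a[3] = 1; a[4] = 16.
The sequence repeats with period 3.
So a[130] = a[1 + ((130-1) mod 3)] = a[1] = 16.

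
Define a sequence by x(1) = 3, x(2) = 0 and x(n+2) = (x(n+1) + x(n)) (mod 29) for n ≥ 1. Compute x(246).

24

x(1) = 3,  x(2) = 0,  x(3) = 3,  x(4) = 3,  x(5) = 6,  x(6) = 9,  x(7) = 15,  x(8) = 24,  x(9) = 10,  x(10) = 5,  x(11) = 15,  x(12) = 20,  x(13) = 6,  x(14) = 26,  x(15) = 3,  x(16) = 0.
Since (x(15), x(16)) = (x(1), x(2)) = (3, 0) (two consecutive terms determine the rest), the sequence is periodic with period 14.
So x(246) = x(1 + ((246-1) mod 14)) = x(8) = 24.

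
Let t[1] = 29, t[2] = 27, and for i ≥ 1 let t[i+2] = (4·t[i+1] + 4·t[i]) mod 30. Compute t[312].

4

We have t[1] = 29,  t[2] = 27,  t[3] = 14,  t[4] = 14,  t[5] = 22,  t[6] = 24,  t[7] = 4,  t[8] = 22,  t[9] = 14,  t[10] = 24,  t[11] = 2,  t[12] = 14,  t[13] = 4,  t[14] = 12,  t[15] = 4,  t[16] = 4,  t[17] = 2,  t[18] = 24,  t[19] = 14,  t[20] = 2,  t[21] = 4,  t[22] = 24,  t[23] = 22,  t[24] = 4,  t[25] = 14,  t[26] = 12,  t[27] = 14,  t[28] = 14.
Since (t[27], t[28]) = (t[3], t[4]) = (14, 14) (two consecutive terms determine the rest), the sequence is eventually periodic: after a pre-period of length 2 it cycles with period 24.
For i ≥ 3, t[i] depends only on (i - 3) mod 24. (312 - 3) mod 24 = 21, so t[312] = t[24] = 4.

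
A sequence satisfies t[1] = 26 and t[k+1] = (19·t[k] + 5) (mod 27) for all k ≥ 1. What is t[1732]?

We have t[1] = 26,  t[2] = 13,  t[3] = 9,  t[4] = 14,  t[5] = 1,  t[6] = 24,  t[7] = 2,  t[8] = 16,  t[9] = 12,  t[10] = 17,  t[11] = 4,  t[12] = 0,  t[13] = 5,  t[14] = 19,  t[15] = 15,  t[16] = 20,  t[17] = 7,  t[18] = 3,  t[19] = 8,  t[20] = 22,  t[21] = 18,  t[22] = 23,  t[23] = 10,  t[24] = 6,  t[25] = 11,  t[26] = 25,  t[27] = 21,  t[28] = 26.
Since t[28] = t[1] = 26, the sequence is periodic with period 27.
So t[1732] = t[1 + ((1732-1) mod 27)] = t[4] = 14.

14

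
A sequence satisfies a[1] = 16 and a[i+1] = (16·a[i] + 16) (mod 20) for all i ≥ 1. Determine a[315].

0

Listing terms: a[1] = 16,  a[2] = 12,  a[3] = 8,  a[4] = 4,  a[5] = 0,  a[6] = 16.
The sequence repeats with period 5.
(315 - 1) mod 5 = 4, so a[315] = a[5] = 0.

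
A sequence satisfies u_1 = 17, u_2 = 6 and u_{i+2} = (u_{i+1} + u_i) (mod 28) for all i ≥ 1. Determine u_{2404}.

1

Computing terms: u_1 = 17; u_2 = 6; u_3 = 23; u_4 = 1; u_5 = 24; u_6 = 25; u_7 = 21; u_8 = 18; u_9 = 11; u_{10} = 1; u_{11} = 12; u_{12} = 13; u_{13} = 25; u_{14} = 10; u_{15} = 7; u_{16} = 17; u_{17} = 24; u_{18} = 13; u_{19} = 9; u_{20} = 22; u_{21} = 3; u_{22} = 25; u_{23} = 0; u_{24} = 25; u_{25} = 25; u_{26} = 22; u_{27} = 19; u_{28} = 13; u_{29} = 4; u_{30} = 17; u_{31} = 21; u_{32} = 10; u_{33} = 3; u_{34} = 13; u_{35} = 16; u_{36} = 1; u_{37} = 17; u_{38} = 18; u_{39} = 7; u_{40} = 25; u_{41} = 4; u_{42} = 1; u_{43} = 5; u_{44} = 6; u_{45} = 11; u_{46} = 17; u_{47} = 0; u_{48} = 17; u_{49} = 17; u_{50} = 6.
The sequence repeats with period 48.
(2404 - 1) mod 48 = 3, so u_{2404} = u_4 = 1.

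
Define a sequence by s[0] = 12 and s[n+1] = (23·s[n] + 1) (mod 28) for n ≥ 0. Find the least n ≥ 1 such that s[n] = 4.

Computing terms: s[0] = 12,  s[1] = 25,  s[2] = 16,  s[3] = 5,  s[4] = 4,  s[5] = 9,  s[6] = 12.
Since s[6] = s[0] = 12, the sequence is periodic with period 6.
The value 4 first appears (with n ≥ 1) at s[4].

4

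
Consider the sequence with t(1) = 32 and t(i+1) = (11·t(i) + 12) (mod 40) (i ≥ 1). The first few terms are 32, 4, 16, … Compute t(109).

t(1) = 32; t(2) = 4; t(3) = 16; t(4) = 28; t(5) = 0; t(6) = 12; t(7) = 24; t(8) = 36; t(9) = 8; t(10) = 20; t(11) = 32.
Since t(11) = t(1) = 32, the sequence is periodic with period 10.
So t(109) = t(1 + ((109-1) mod 10)) = t(9) = 8.

8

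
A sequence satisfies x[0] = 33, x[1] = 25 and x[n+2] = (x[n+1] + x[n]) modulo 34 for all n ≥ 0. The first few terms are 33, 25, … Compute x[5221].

Listing terms: x[0] = 33, x[1] = 25, x[2] = 24, x[3] = 15, x[4] = 5, x[5] = 20, x[6] = 25, x[7] = 11, x[8] = 2, x[9] = 13, x[10] = 15, x[11] = 28, x[12] = 9, x[13] = 3, x[14] = 12, x[15] = 15, x[16] = 27, x[17] = 8, x[18] = 1, x[19] = 9, x[20] = 10, x[21] = 19, x[22] = 29, x[23] = 14, x[24] = 9, x[25] = 23, x[26] = 32, x[27] = 21, x[28] = 19, x[29] = 6, x[30] = 25, x[31] = 31, x[32] = 22, x[33] = 19, x[34] = 7, x[35] = 26, x[36] = 33, x[37] = 25.
The sequence repeats with period 36.
(5221 - 0) mod 36 = 1, so x[5221] = x[1] = 25.

25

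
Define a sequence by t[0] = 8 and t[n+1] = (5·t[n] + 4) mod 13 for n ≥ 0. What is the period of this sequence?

t[0] = 8; t[1] = 5; t[2] = 3; t[3] = 6; t[4] = 8.
The sequence repeats with period 4.

4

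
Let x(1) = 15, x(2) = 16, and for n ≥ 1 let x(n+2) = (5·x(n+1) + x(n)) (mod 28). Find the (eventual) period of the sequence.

6

x(1) = 15; x(2) = 16; x(3) = 11; x(4) = 15; x(5) = 2; x(6) = 25; x(7) = 15; x(8) = 16.
The sequence repeats with period 6.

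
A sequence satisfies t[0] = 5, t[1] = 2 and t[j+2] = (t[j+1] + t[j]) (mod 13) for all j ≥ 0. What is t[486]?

Computing terms: t[0] = 5,  t[1] = 2,  t[2] = 7,  t[3] = 9,  t[4] = 3,  t[5] = 12,  t[6] = 2,  t[7] = 1,  t[8] = 3,  t[9] = 4,  t[10] = 7,  t[11] = 11,  t[12] = 5,  t[13] = 3,  t[14] = 8,  t[15] = 11,  t[16] = 6,  t[17] = 4,  t[18] = 10,  t[19] = 1,  t[20] = 11,  t[21] = 12,  t[22] = 10,  t[23] = 9,  t[24] = 6,  t[25] = 2,  t[26] = 8,  t[27] = 10,  t[28] = 5,  t[29] = 2.
Since (t[28], t[29]) = (t[0], t[1]) = (5, 2) (two consecutive terms determine the rest), the sequence is periodic with period 28.
(486 - 0) mod 28 = 10, so t[486] = t[10] = 7.

7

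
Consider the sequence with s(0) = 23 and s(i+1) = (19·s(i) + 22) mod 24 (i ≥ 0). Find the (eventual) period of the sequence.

6

Computing terms: s(0) = 23, s(1) = 3, s(2) = 7, s(3) = 11, s(4) = 15, s(5) = 19, s(6) = 23.
Since s(6) = s(0) = 23, the sequence is periodic with period 6.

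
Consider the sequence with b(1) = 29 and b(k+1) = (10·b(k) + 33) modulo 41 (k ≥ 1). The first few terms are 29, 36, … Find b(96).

b(1) = 29, b(2) = 36, b(3) = 24, b(4) = 27, b(5) = 16, b(6) = 29.
Since b(6) = b(1) = 29, the sequence is periodic with period 5.
So b(96) = b(1 + ((96-1) mod 5)) = b(1) = 29.

29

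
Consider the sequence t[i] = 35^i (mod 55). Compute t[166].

t[0] = 1; t[1] = 35; t[2] = 15; t[3] = 30; t[4] = 5; t[5] = 10; t[6] = 20; t[7] = 40; t[8] = 25; t[9] = 50; t[10] = 45; t[11] = 35.
Since t[11] = t[1] = 35, the sequence is eventually periodic: after a pre-period of length 1 it cycles with period 10.
For i ≥ 1, t[i] depends only on (i - 1) mod 10. (166 - 1) mod 10 = 5, so t[166] = t[6] = 20.

20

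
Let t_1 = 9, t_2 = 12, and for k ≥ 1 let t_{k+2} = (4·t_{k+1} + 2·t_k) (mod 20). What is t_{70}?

Computing terms: t_1 = 9,  t_2 = 12,  t_3 = 6,  t_4 = 8,  t_5 = 4,  t_6 = 12,  t_7 = 16,  t_8 = 8,  t_9 = 4.
Since (t_8, t_9) = (t_4, t_5) = (8, 4) (two consecutive terms determine the rest), the sequence is eventually periodic: after a pre-period of length 3 it cycles with period 4.
For k ≥ 4, t_k depends only on (k - 4) mod 4. (70 - 4) mod 4 = 2, so t_{70} = t_6 = 12.

12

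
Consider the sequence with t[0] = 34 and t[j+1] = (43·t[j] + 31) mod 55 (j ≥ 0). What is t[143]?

41

We have t[0] = 34; t[1] = 8; t[2] = 45; t[3] = 41; t[4] = 34.
Since t[4] = t[0] = 34, the sequence is periodic with period 4.
(143 - 0) mod 4 = 3, so t[143] = t[3] = 41.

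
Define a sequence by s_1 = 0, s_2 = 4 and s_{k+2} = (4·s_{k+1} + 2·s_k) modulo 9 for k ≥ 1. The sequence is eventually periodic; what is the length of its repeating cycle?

6

s_1 = 0, s_2 = 4, s_3 = 7, s_4 = 0, s_5 = 5, s_6 = 2, s_7 = 0, s_8 = 4.
Since (s_7, s_8) = (s_1, s_2) = (0, 4) (two consecutive terms determine the rest), the sequence is periodic with period 6.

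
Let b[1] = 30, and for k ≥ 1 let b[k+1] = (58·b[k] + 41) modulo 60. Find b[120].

43

b[1] = 30; b[2] = 41; b[3] = 19; b[4] = 3; b[5] = 35; b[6] = 31; b[7] = 39; b[8] = 23; b[9] = 55; b[10] = 51; b[11] = 59; b[12] = 43; b[13] = 15; b[14] = 11; b[15] = 19.
Since b[15] = b[3] = 19, the sequence is eventually periodic: after a pre-period of length 2 it cycles with period 12.
For k ≥ 3, b[k] depends only on (k - 3) mod 12. (120 - 3) mod 12 = 9, so b[120] = b[12] = 43.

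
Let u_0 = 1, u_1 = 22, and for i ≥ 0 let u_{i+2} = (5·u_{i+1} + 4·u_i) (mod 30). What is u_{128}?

u_0 = 1; u_1 = 22; u_2 = 24; u_3 = 28; u_4 = 26; u_5 = 2; u_6 = 24; u_7 = 8; u_8 = 16; u_9 = 22; u_{10} = 24.
Since (u_9, u_{10}) = (u_1, u_2) = (22, 24) (two consecutive terms determine the rest), the sequence is eventually periodic: after a pre-period of length 1 it cycles with period 8.
For i ≥ 1, u_i depends only on (i - 1) mod 8. (128 - 1) mod 8 = 7, so u_{128} = u_8 = 16.

16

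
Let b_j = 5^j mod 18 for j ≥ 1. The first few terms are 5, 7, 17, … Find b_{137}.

Listing terms: b_1 = 5; b_2 = 7; b_3 = 17; b_4 = 13; b_5 = 11; b_6 = 1; b_7 = 5.
The sequence repeats with period 6.
(137 - 1) mod 6 = 4, so b_{137} = b_5 = 11.

11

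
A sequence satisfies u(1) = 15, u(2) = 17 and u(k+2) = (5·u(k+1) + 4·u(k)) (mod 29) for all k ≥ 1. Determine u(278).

21

Listing terms: u(1) = 15,  u(2) = 17,  u(3) = 0,  u(4) = 10,  u(5) = 21,  u(6) = 0,  u(7) = 26,  u(8) = 14,  u(9) = 0,  u(10) = 27,  u(11) = 19,  u(12) = 0,  u(13) = 18,  u(14) = 3,  u(15) = 0,  u(16) = 12,  u(17) = 2,  u(18) = 0,  u(19) = 8,  u(20) = 11,  u(21) = 0,  u(22) = 15,  u(23) = 17.
The sequence repeats with period 21.
(278 - 1) mod 21 = 4, so u(278) = u(5) = 21.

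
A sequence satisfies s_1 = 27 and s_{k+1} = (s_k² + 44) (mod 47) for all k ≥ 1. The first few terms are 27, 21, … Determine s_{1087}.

Listing terms: s_1 = 27,  s_2 = 21,  s_3 = 15,  s_4 = 34,  s_5 = 25,  s_6 = 11,  s_7 = 24,  s_8 = 9,  s_9 = 31,  s_{10} = 18,  s_{11} = 39,  s_{12} = 14,  s_{13} = 5,  s_{14} = 22,  s_{15} = 11.
Since s_{15} = s_6 = 11, the sequence is eventually periodic: after a pre-period of length 5 it cycles with period 9.
For k ≥ 6, s_k depends only on (k - 6) mod 9. (1087 - 6) mod 9 = 1, so s_{1087} = s_7 = 24.

24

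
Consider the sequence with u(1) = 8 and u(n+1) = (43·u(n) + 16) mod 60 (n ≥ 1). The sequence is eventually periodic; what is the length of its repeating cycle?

Computing terms: u(1) = 8; u(2) = 0; u(3) = 16; u(4) = 44; u(5) = 48; u(6) = 40; u(7) = 56; u(8) = 24; u(9) = 28; u(10) = 20; u(11) = 36; u(12) = 4; u(13) = 8.
The sequence repeats with period 12.

12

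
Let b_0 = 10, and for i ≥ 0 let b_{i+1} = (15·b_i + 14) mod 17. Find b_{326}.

Listing terms: b_0 = 10; b_1 = 11; b_2 = 9; b_3 = 13; b_4 = 5; b_5 = 4; b_6 = 6; b_7 = 2; b_8 = 10.
The sequence repeats with period 8.
(326 - 0) mod 8 = 6, so b_{326} = b_6 = 6.

6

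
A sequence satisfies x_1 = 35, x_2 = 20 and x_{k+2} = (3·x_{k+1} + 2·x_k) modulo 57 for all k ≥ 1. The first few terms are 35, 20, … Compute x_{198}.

x_1 = 35; x_2 = 20; x_3 = 16; x_4 = 31; x_5 = 11; x_6 = 38; x_7 = 22; x_8 = 28; x_9 = 14; x_{10} = 41; x_{11} = 37; x_{12} = 22; x_{13} = 26; x_{14} = 8; x_{15} = 19; x_{16} = 16; x_{17} = 29; x_{18} = 5; x_{19} = 16; x_{20} = 1; x_{21} = 35; x_{22} = 50; x_{23} = 49; x_{24} = 19; x_{25} = 41; x_{26} = 47; x_{27} = 52; x_{28} = 22; x_{29} = 56; x_{30} = 41; x_{31} = 7; x_{32} = 46; x_{33} = 38; x_{34} = 35; x_{35} = 10; x_{36} = 43; x_{37} = 35; x_{38} = 20.
The sequence repeats with period 36.
So x_{198} = x_{1 + ((198-1) mod 36)} = x_{18} = 5.

5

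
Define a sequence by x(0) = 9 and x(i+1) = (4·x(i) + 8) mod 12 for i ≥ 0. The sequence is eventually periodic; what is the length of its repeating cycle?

3

We have x(0) = 9,  x(1) = 8,  x(2) = 4,  x(3) = 0,  x(4) = 8.
Since x(4) = x(1) = 8, the sequence is eventually periodic: after a pre-period of length 1 it cycles with period 3.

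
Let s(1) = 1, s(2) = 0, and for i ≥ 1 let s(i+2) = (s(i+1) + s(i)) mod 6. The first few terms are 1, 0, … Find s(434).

Listing terms: s(1) = 1, s(2) = 0, s(3) = 1, s(4) = 1, s(5) = 2, s(6) = 3, s(7) = 5, s(8) = 2, s(9) = 1, s(10) = 3, s(11) = 4, s(12) = 1, s(13) = 5, s(14) = 0, s(15) = 5, s(16) = 5, s(17) = 4, s(18) = 3, s(19) = 1, s(20) = 4, s(21) = 5, s(22) = 3, s(23) = 2, s(24) = 5, s(25) = 1, s(26) = 0.
Since (s(25), s(26)) = (s(1), s(2)) = (1, 0) (two consecutive terms determine the rest), the sequence is periodic with period 24.
So s(434) = s(1 + ((434-1) mod 24)) = s(2) = 0.

0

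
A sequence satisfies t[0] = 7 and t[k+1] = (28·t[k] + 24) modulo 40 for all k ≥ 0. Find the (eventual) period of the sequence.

We have t[0] = 7; t[1] = 20; t[2] = 24; t[3] = 16; t[4] = 32; t[5] = 0; t[6] = 24.
Since t[6] = t[2] = 24, the sequence is eventually periodic: after a pre-period of length 2 it cycles with period 4.

4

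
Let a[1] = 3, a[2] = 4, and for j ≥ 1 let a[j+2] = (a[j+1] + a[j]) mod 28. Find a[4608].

1

Listing terms: a[1] = 3,  a[2] = 4,  a[3] = 7,  a[4] = 11,  a[5] = 18,  a[6] = 1,  a[7] = 19,  a[8] = 20,  a[9] = 11,  a[10] = 3,  a[11] = 14,  a[12] = 17,  a[13] = 3,  a[14] = 20,  a[15] = 23,  a[16] = 15,  a[17] = 10,  a[18] = 25,  a[19] = 7,  a[20] = 4,  a[21] = 11,  a[22] = 15,  a[23] = 26,  a[24] = 13,  a[25] = 11,  a[26] = 24,  a[27] = 7,  a[28] = 3,  a[29] = 10,  a[30] = 13,  a[31] = 23,  a[32] = 8,  a[33] = 3,  a[34] = 11,  a[35] = 14,  a[36] = 25,  a[37] = 11,  a[38] = 8,  a[39] = 19,  a[40] = 27,  a[41] = 18,  a[42] = 17,  a[43] = 7,  a[44] = 24,  a[45] = 3,  a[46] = 27,  a[47] = 2,  a[48] = 1,  a[49] = 3,  a[50] = 4.
Since (a[49], a[50]) = (a[1], a[2]) = (3, 4) (two consecutive terms determine the rest), the sequence is periodic with period 48.
So a[4608] = a[1 + ((4608-1) mod 48)] = a[48] = 1.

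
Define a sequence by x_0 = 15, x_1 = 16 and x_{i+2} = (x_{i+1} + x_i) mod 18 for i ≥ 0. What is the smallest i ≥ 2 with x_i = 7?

15

x_0 = 15,  x_1 = 16,  x_2 = 13,  x_3 = 11,  x_4 = 6,  x_5 = 17,  x_6 = 5,  x_7 = 4,  x_8 = 9,  x_9 = 13,  x_{10} = 4,  x_{11} = 17,  x_{12} = 3,  x_{13} = 2,  x_{14} = 5,  x_{15} = 7,  x_{16} = 12,  x_{17} = 1,  x_{18} = 13,  x_{19} = 14,  x_{20} = 9,  x_{21} = 5,  x_{22} = 14,  x_{23} = 1,  x_{24} = 15,  x_{25} = 16.
The sequence repeats with period 24.
The value 7 first appears (with i ≥ 2) at x_{15}.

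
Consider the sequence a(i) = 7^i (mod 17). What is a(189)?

We have a(0) = 1, a(1) = 7, a(2) = 15, a(3) = 3, a(4) = 4, a(5) = 11, a(6) = 9, a(7) = 12, a(8) = 16, a(9) = 10, a(10) = 2, a(11) = 14, a(12) = 13, a(13) = 6, a(14) = 8, a(15) = 5, a(16) = 1.
Since a(16) = a(0) = 1, the sequence is periodic with period 16.
So a(189) = a(0 + ((189-0) mod 16)) = a(13) = 6.

6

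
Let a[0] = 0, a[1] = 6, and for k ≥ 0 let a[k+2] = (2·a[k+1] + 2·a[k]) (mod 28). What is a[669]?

8

Listing terms: a[0] = 0; a[1] = 6; a[2] = 12; a[3] = 8; a[4] = 12; a[5] = 12; a[6] = 20; a[7] = 8; a[8] = 0; a[9] = 16; a[10] = 4; a[11] = 12; a[12] = 4; a[13] = 4; a[14] = 16; a[15] = 12; a[16] = 0; a[17] = 24; a[18] = 20; a[19] = 4; a[20] = 20; a[21] = 20; a[22] = 24; a[23] = 4; a[24] = 0; a[25] = 8; a[26] = 16; a[27] = 20; a[28] = 16; a[29] = 16; a[30] = 8; a[31] = 20; a[32] = 0; a[33] = 12; a[34] = 24; a[35] = 16; a[36] = 24; a[37] = 24; a[38] = 12; a[39] = 16; a[40] = 0; a[41] = 4; a[42] = 8; a[43] = 24; a[44] = 8; a[45] = 8; a[46] = 4; a[47] = 24; a[48] = 0; a[49] = 20; a[50] = 12; a[51] = 8.
Since (a[50], a[51]) = (a[2], a[3]) = (12, 8) (two consecutive terms determine the rest), the sequence is eventually periodic: after a pre-period of length 2 it cycles with period 48.
For k ≥ 2, a[k] depends only on (k - 2) mod 48. (669 - 2) mod 48 = 43, so a[669] = a[45] = 8.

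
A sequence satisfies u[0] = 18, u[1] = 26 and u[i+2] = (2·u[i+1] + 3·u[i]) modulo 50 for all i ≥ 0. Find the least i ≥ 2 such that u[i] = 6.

2

We have u[0] = 18; u[1] = 26; u[2] = 6; u[3] = 40; u[4] = 48; u[5] = 16; u[6] = 26; u[7] = 0; u[8] = 28; u[9] = 6; u[10] = 46; u[11] = 10; u[12] = 8; u[13] = 46; u[14] = 16; u[15] = 20; u[16] = 38; u[17] = 36; u[18] = 36; u[19] = 30; u[20] = 18; u[21] = 26.
Since (u[20], u[21]) = (u[0], u[1]) = (18, 26) (two consecutive terms determine the rest), the sequence is periodic with period 20.
The value 6 first appears (with i ≥ 2) at u[2].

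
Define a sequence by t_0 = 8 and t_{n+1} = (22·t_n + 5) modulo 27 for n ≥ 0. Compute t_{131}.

t_0 = 8, t_1 = 19, t_2 = 18, t_3 = 23, t_4 = 25, t_5 = 15, t_6 = 11, t_7 = 4, t_8 = 12, t_9 = 26, t_{10} = 10, t_{11} = 9, t_{12} = 14, t_{13} = 16, t_{14} = 6, t_{15} = 2, t_{16} = 22, t_{17} = 3, t_{18} = 17, t_{19} = 1, t_{20} = 0, t_{21} = 5, t_{22} = 7, t_{23} = 24, t_{24} = 20, t_{25} = 13, t_{26} = 21, t_{27} = 8.
Since t_{27} = t_0 = 8, the sequence is periodic with period 27.
So t_{131} = t_{0 + ((131-0) mod 27)} = t_{23} = 24.

24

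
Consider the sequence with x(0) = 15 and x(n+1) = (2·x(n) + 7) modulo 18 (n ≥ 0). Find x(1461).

Listing terms: x(0) = 15; x(1) = 1; x(2) = 9; x(3) = 7; x(4) = 3; x(5) = 13; x(6) = 15.
Since x(6) = x(0) = 15, the sequence is periodic with period 6.
(1461 - 0) mod 6 = 3, so x(1461) = x(3) = 7.

7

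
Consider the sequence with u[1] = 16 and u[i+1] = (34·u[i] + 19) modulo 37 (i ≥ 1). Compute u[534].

32

u[1] = 16, u[2] = 8, u[3] = 32, u[4] = 34, u[5] = 28, u[6] = 9, u[7] = 29, u[8] = 6, u[9] = 1, u[10] = 16.
The sequence repeats with period 9.
(534 - 1) mod 9 = 2, so u[534] = u[3] = 32.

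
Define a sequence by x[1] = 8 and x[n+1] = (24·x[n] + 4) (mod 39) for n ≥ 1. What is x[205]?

x[1] = 8, x[2] = 1, x[3] = 28, x[4] = 13, x[5] = 4, x[6] = 22, x[7] = 25, x[8] = 19, x[9] = 31, x[10] = 7, x[11] = 16, x[12] = 37, x[13] = 34, x[14] = 1.
Since x[14] = x[2] = 1, the sequence is eventually periodic: after a pre-period of length 1 it cycles with period 12.
For n ≥ 2, x[n] depends only on (n - 2) mod 12. (205 - 2) mod 12 = 11, so x[205] = x[13] = 34.

34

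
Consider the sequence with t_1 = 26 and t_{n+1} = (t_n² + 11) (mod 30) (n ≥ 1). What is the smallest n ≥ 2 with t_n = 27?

2

Listing terms: t_1 = 26,  t_2 = 27,  t_3 = 20,  t_4 = 21,  t_5 = 2,  t_6 = 15,  t_7 = 26.
The sequence repeats with period 6.
The value 27 first appears (with n ≥ 2) at t_2.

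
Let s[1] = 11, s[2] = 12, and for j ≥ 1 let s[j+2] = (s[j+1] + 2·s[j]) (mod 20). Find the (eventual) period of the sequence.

4

Computing terms: s[1] = 11,  s[2] = 12,  s[3] = 14,  s[4] = 18,  s[5] = 6,  s[6] = 2,  s[7] = 14,  s[8] = 18.
Since (s[7], s[8]) = (s[3], s[4]) = (14, 18) (two consecutive terms determine the rest), the sequence is eventually periodic: after a pre-period of length 2 it cycles with period 4.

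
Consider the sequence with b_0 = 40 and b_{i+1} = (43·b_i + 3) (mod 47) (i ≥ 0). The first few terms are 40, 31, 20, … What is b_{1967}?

b_0 = 40; b_1 = 31; b_2 = 20; b_3 = 17; b_4 = 29; b_5 = 28; b_6 = 32; b_7 = 16; b_8 = 33; b_9 = 12; b_{10} = 2; b_{11} = 42; b_{12} = 23; b_{13} = 5; b_{14} = 30; b_{15} = 24; b_{16} = 1; b_{17} = 46; b_{18} = 7; b_{19} = 22; b_{20} = 9; b_{21} = 14; b_{22} = 41; b_{23} = 27; b_{24} = 36; b_{25} = 0; b_{26} = 3; b_{27} = 38; b_{28} = 39; b_{29} = 35; b_{30} = 4; b_{31} = 34; b_{32} = 8; b_{33} = 18; b_{34} = 25; b_{35} = 44; b_{36} = 15; b_{37} = 37; b_{38} = 43; b_{39} = 19; b_{40} = 21; b_{41} = 13; b_{42} = 45; b_{43} = 11; b_{44} = 6; b_{45} = 26; b_{46} = 40.
The sequence repeats with period 46.
So b_{1967} = b_{0 + ((1967-0) mod 46)} = b_{35} = 44.

44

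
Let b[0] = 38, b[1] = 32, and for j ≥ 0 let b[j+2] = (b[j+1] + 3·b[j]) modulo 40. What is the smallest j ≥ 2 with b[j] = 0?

4

b[0] = 38,  b[1] = 32,  b[2] = 26,  b[3] = 2,  b[4] = 0,  b[5] = 6,  b[6] = 6,  b[7] = 24,  b[8] = 2,  b[9] = 34,  b[10] = 0,  b[11] = 22,  b[12] = 22,  b[13] = 8,  b[14] = 34,  b[15] = 18,  b[16] = 0,  b[17] = 14,  b[18] = 14,  b[19] = 16,  b[20] = 18,  b[21] = 26,  b[22] = 0,  b[23] = 38,  b[24] = 38,  b[25] = 32.
Since (b[24], b[25]) = (b[0], b[1]) = (38, 32) (two consecutive terms determine the rest), the sequence is periodic with period 24.
The value 0 first appears (with j ≥ 2) at b[4].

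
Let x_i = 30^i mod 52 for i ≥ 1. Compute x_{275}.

Computing terms: x_1 = 30; x_2 = 16; x_3 = 12; x_4 = 48; x_5 = 36; x_6 = 40; x_7 = 4; x_8 = 16.
Since x_8 = x_2 = 16, the sequence is eventually periodic: after a pre-period of length 1 it cycles with period 6.
For i ≥ 2, x_i depends only on (i - 2) mod 6. (275 - 2) mod 6 = 3, so x_{275} = x_5 = 36.

36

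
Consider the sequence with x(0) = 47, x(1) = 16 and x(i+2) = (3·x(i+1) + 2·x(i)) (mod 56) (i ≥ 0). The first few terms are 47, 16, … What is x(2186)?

x(0) = 47,  x(1) = 16,  x(2) = 30,  x(3) = 10,  x(4) = 34,  x(5) = 10,  x(6) = 42,  x(7) = 34,  x(8) = 18,  x(9) = 10,  x(10) = 10,  x(11) = 50,  x(12) = 2,  x(13) = 50,  x(14) = 42,  x(15) = 2,  x(16) = 34,  x(17) = 50,  x(18) = 50,  x(19) = 26,  x(20) = 10,  x(21) = 26,  x(22) = 42,  x(23) = 10,  x(24) = 2,  x(25) = 26,  x(26) = 26,  x(27) = 18,  x(28) = 50,  x(29) = 18,  x(30) = 42,  x(31) = 50,  x(32) = 10,  x(33) = 18,  x(34) = 18,  x(35) = 34,  x(36) = 26,  x(37) = 34,  x(38) = 42,  x(39) = 26,  x(40) = 50,  x(41) = 34,  x(42) = 34,  x(43) = 2,  x(44) = 18,  x(45) = 2,  x(46) = 42,  x(47) = 18,  x(48) = 26,  x(49) = 2,  x(50) = 2,  x(51) = 10,  x(52) = 34.
Since (x(51), x(52)) = (x(3), x(4)) = (10, 34) (two consecutive terms determine the rest), the sequence is eventually periodic: after a pre-period of length 3 it cycles with period 48.
For i ≥ 3, x(i) depends only on (i - 3) mod 48. (2186 - 3) mod 48 = 23, so x(2186) = x(26) = 26.

26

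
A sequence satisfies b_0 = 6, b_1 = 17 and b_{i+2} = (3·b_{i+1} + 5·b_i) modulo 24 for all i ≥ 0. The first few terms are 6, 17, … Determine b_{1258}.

Listing terms: b_0 = 6,  b_1 = 17,  b_2 = 9,  b_3 = 16,  b_4 = 21,  b_5 = 23,  b_6 = 6,  b_7 = 13,  b_8 = 21,  b_9 = 8,  b_{10} = 9,  b_{11} = 19,  b_{12} = 6,  b_{13} = 17.
The sequence repeats with period 12.
So b_{1258} = b_{0 + ((1258-0) mod 12)} = b_{10} = 9.

9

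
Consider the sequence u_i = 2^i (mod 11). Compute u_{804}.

Listing terms: u_1 = 2,  u_2 = 4,  u_3 = 8,  u_4 = 5,  u_5 = 10,  u_6 = 9,  u_7 = 7,  u_8 = 3,  u_9 = 6,  u_{10} = 1,  u_{11} = 2.
Since u_{11} = u_1 = 2, the sequence is periodic with period 10.
So u_{804} = u_{1 + ((804-1) mod 10)} = u_4 = 5.

5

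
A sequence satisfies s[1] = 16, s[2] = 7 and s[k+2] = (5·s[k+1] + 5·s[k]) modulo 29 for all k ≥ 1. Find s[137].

15

Computing terms: s[1] = 16, s[2] = 7, s[3] = 28, s[4] = 1, s[5] = 0, s[6] = 5, s[7] = 25, s[8] = 5, s[9] = 5, s[10] = 21, s[11] = 14, s[12] = 1, s[13] = 17, s[14] = 3, s[15] = 13, s[16] = 22, s[17] = 1, s[18] = 28, s[19] = 0, s[20] = 24, s[21] = 4, s[22] = 24, s[23] = 24, s[24] = 8, s[25] = 15, s[26] = 28, s[27] = 12, s[28] = 26, s[29] = 16, s[30] = 7.
The sequence repeats with period 28.
(137 - 1) mod 28 = 24, so s[137] = s[25] = 15.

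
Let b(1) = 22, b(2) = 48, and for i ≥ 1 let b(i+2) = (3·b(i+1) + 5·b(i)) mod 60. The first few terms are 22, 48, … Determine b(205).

b(1) = 22,  b(2) = 48,  b(3) = 14,  b(4) = 42,  b(5) = 16,  b(6) = 18,  b(7) = 14,  b(8) = 12,  b(9) = 46,  b(10) = 18,  b(11) = 44,  b(12) = 42,  b(13) = 46,  b(14) = 48,  b(15) = 14.
Since (b(14), b(15)) = (b(2), b(3)) = (48, 14) (two consecutive terms determine the rest), the sequence is eventually periodic: after a pre-period of length 1 it cycles with period 12.
For i ≥ 2, b(i) depends only on (i - 2) mod 12. (205 - 2) mod 12 = 11, so b(205) = b(13) = 46.

46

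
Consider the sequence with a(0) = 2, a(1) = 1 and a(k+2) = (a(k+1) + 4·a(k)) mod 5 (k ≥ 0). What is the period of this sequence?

We have a(0) = 2, a(1) = 1, a(2) = 4, a(3) = 3, a(4) = 4, a(5) = 1, a(6) = 2, a(7) = 1.
Since (a(6), a(7)) = (a(0), a(1)) = (2, 1) (two consecutive terms determine the rest), the sequence is periodic with period 6.

6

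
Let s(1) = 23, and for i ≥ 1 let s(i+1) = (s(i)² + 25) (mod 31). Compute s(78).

We have s(1) = 23; s(2) = 27; s(3) = 10; s(4) = 1; s(5) = 26; s(6) = 19; s(7) = 14; s(8) = 4; s(9) = 10.
Since s(9) = s(3) = 10, the sequence is eventually periodic: after a pre-period of length 2 it cycles with period 6.
For i ≥ 3, s(i) depends only on (i - 3) mod 6. (78 - 3) mod 6 = 3, so s(78) = s(6) = 19.

19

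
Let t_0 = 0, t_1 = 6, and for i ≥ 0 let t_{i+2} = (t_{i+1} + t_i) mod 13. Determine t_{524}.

4

Computing terms: t_0 = 0, t_1 = 6, t_2 = 6, t_3 = 12, t_4 = 5, t_5 = 4, t_6 = 9, t_7 = 0, t_8 = 9, t_9 = 9, t_{10} = 5, t_{11} = 1, t_{12} = 6, t_{13} = 7, t_{14} = 0, t_{15} = 7, t_{16} = 7, t_{17} = 1, t_{18} = 8, t_{19} = 9, t_{20} = 4, t_{21} = 0, t_{22} = 4, t_{23} = 4, t_{24} = 8, t_{25} = 12, t_{26} = 7, t_{27} = 6, t_{28} = 0, t_{29} = 6.
Since (t_{28}, t_{29}) = (t_0, t_1) = (0, 6) (two consecutive terms determine the rest), the sequence is periodic with period 28.
So t_{524} = t_{0 + ((524-0) mod 28)} = t_{20} = 4.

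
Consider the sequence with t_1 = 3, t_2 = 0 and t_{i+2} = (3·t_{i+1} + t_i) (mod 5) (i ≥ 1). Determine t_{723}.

Computing terms: t_1 = 3; t_2 = 0; t_3 = 3; t_4 = 4; t_5 = 0; t_6 = 4; t_7 = 2; t_8 = 0; t_9 = 2; t_{10} = 1; t_{11} = 0; t_{12} = 1; t_{13} = 3; t_{14} = 0.
The sequence repeats with period 12.
(723 - 1) mod 12 = 2, so t_{723} = t_3 = 3.

3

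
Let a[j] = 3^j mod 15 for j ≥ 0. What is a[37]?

3

We have a[0] = 1; a[1] = 3; a[2] = 9; a[3] = 12; a[4] = 6; a[5] = 3.
Since a[5] = a[1] = 3, the sequence is eventually periodic: after a pre-period of length 1 it cycles with period 4.
For j ≥ 1, a[j] depends only on (j - 1) mod 4. (37 - 1) mod 4 = 0, so a[37] = a[1] = 3.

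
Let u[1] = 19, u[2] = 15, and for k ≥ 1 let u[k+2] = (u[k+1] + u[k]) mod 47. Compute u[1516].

30

u[1] = 19,  u[2] = 15,  u[3] = 34,  u[4] = 2,  u[5] = 36,  u[6] = 38,  u[7] = 27,  u[8] = 18,  u[9] = 45,  u[10] = 16,  u[11] = 14,  u[12] = 30,  u[13] = 44,  u[14] = 27,  u[15] = 24,  u[16] = 4,  u[17] = 28,  u[18] = 32,  u[19] = 13,  u[20] = 45,  u[21] = 11,  u[22] = 9,  u[23] = 20,  u[24] = 29,  u[25] = 2,  u[26] = 31,  u[27] = 33,  u[28] = 17,  u[29] = 3,  u[30] = 20,  u[31] = 23,  u[32] = 43,  u[33] = 19,  u[34] = 15.
The sequence repeats with period 32.
So u[1516] = u[1 + ((1516-1) mod 32)] = u[12] = 30.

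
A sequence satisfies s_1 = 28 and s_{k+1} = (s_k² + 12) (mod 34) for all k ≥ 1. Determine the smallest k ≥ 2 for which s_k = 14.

2

Listing terms: s_1 = 28,  s_2 = 14,  s_3 = 4,  s_4 = 28.
Since s_4 = s_1 = 28, the sequence is periodic with period 3.
The value 14 first appears (with k ≥ 2) at s_2.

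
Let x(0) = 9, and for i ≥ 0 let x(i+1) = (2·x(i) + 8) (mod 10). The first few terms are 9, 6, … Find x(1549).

6

Listing terms: x(0) = 9, x(1) = 6, x(2) = 0, x(3) = 8, x(4) = 4, x(5) = 6.
Since x(5) = x(1) = 6, the sequence is eventually periodic: after a pre-period of length 1 it cycles with period 4.
For i ≥ 1, x(i) depends only on (i - 1) mod 4. (1549 - 1) mod 4 = 0, so x(1549) = x(1) = 6.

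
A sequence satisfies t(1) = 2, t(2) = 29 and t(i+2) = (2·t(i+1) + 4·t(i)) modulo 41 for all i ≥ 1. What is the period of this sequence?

We have t(1) = 2, t(2) = 29, t(3) = 25, t(4) = 2, t(5) = 22, t(6) = 11, t(7) = 28, t(8) = 18, t(9) = 25, t(10) = 40, t(11) = 16, t(12) = 28, t(13) = 38, t(14) = 24, t(15) = 36, t(16) = 4, t(17) = 29, t(18) = 33, t(19) = 18, t(20) = 4, t(21) = 39, t(22) = 12, t(23) = 16, t(24) = 39, t(25) = 19, t(26) = 30, t(27) = 13, t(28) = 23, t(29) = 16, t(30) = 1, t(31) = 25, t(32) = 13, t(33) = 3, t(34) = 17, t(35) = 5, t(36) = 37, t(37) = 12, t(38) = 8, t(39) = 23, t(40) = 37, t(41) = 2, t(42) = 29.
Since (t(41), t(42)) = (t(1), t(2)) = (2, 29) (two consecutive terms determine the rest), the sequence is periodic with period 40.

40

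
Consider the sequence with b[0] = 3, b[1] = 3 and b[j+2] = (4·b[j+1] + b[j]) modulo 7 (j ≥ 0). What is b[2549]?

4

We have b[0] = 3; b[1] = 3; b[2] = 1; b[3] = 0; b[4] = 1; b[5] = 4; b[6] = 3; b[7] = 2; b[8] = 4; b[9] = 4; b[10] = 6; b[11] = 0; b[12] = 6; b[13] = 3; b[14] = 4; b[15] = 5; b[16] = 3; b[17] = 3.
Since (b[16], b[17]) = (b[0], b[1]) = (3, 3) (two consecutive terms determine the rest), the sequence is periodic with period 16.
So b[2549] = b[0 + ((2549-0) mod 16)] = b[5] = 4.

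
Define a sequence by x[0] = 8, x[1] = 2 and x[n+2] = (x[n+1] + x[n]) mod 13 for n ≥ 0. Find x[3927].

We have x[0] = 8; x[1] = 2; x[2] = 10; x[3] = 12; x[4] = 9; x[5] = 8; x[6] = 4; x[7] = 12; x[8] = 3; x[9] = 2; x[10] = 5; x[11] = 7; x[12] = 12; x[13] = 6; x[14] = 5; x[15] = 11; x[16] = 3; x[17] = 1; x[18] = 4; x[19] = 5; x[20] = 9; x[21] = 1; x[22] = 10; x[23] = 11; x[24] = 8; x[25] = 6; x[26] = 1; x[27] = 7; x[28] = 8; x[29] = 2.
Since (x[28], x[29]) = (x[0], x[1]) = (8, 2) (two consecutive terms determine the rest), the sequence is periodic with period 28.
(3927 - 0) mod 28 = 7, so x[3927] = x[7] = 12.

12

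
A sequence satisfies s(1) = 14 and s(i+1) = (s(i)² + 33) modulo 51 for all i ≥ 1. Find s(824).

7

s(1) = 14,  s(2) = 25,  s(3) = 46,  s(4) = 7,  s(5) = 31,  s(6) = 25.
Since s(6) = s(2) = 25, the sequence is eventually periodic: after a pre-period of length 1 it cycles with period 4.
For i ≥ 2, s(i) depends only on (i - 2) mod 4. (824 - 2) mod 4 = 2, so s(824) = s(4) = 7.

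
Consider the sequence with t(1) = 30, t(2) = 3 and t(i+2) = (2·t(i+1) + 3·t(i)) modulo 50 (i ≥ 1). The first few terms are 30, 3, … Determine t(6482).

3

t(1) = 30,  t(2) = 3,  t(3) = 46,  t(4) = 1,  t(5) = 40,  t(6) = 33,  t(7) = 36,  t(8) = 21,  t(9) = 0,  t(10) = 13,  t(11) = 26,  t(12) = 41,  t(13) = 10,  t(14) = 43,  t(15) = 16,  t(16) = 11,  t(17) = 20,  t(18) = 23,  t(19) = 6,  t(20) = 31,  t(21) = 30,  t(22) = 3.
Since (t(21), t(22)) = (t(1), t(2)) = (30, 3) (two consecutive terms determine the rest), the sequence is periodic with period 20.
(6482 - 1) mod 20 = 1, so t(6482) = t(2) = 3.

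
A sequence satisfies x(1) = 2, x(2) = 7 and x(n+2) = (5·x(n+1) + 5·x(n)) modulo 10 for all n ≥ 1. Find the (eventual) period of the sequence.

Computing terms: x(1) = 2, x(2) = 7, x(3) = 5, x(4) = 0, x(5) = 5, x(6) = 5, x(7) = 0.
Since (x(6), x(7)) = (x(3), x(4)) = (5, 0) (two consecutive terms determine the rest), the sequence is eventually periodic: after a pre-period of length 2 it cycles with period 3.

3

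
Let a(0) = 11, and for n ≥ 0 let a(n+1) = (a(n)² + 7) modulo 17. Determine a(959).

3

a(0) = 11, a(1) = 9, a(2) = 3, a(3) = 16, a(4) = 8, a(5) = 3.
Since a(5) = a(2) = 3, the sequence is eventually periodic: after a pre-period of length 2 it cycles with period 3.
For n ≥ 2, a(n) depends only on (n - 2) mod 3. (959 - 2) mod 3 = 0, so a(959) = a(2) = 3.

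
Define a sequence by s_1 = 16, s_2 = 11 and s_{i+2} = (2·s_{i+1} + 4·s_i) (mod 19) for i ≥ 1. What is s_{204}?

3

Listing terms: s_1 = 16,  s_2 = 11,  s_3 = 10,  s_4 = 7,  s_5 = 16,  s_6 = 3,  s_7 = 13,  s_8 = 0,  s_9 = 14,  s_{10} = 9,  s_{11} = 17,  s_{12} = 13,  s_{13} = 18,  s_{14} = 12,  s_{15} = 1,  s_{16} = 12,  s_{17} = 9,  s_{18} = 9,  s_{19} = 16,  s_{20} = 11.
The sequence repeats with period 18.
(204 - 1) mod 18 = 5, so s_{204} = s_6 = 3.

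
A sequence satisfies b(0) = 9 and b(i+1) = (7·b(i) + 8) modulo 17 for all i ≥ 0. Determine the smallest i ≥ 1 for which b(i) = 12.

We have b(0) = 9, b(1) = 3, b(2) = 12, b(3) = 7, b(4) = 6, b(5) = 16, b(6) = 1, b(7) = 15, b(8) = 11, b(9) = 0, b(10) = 8, b(11) = 13, b(12) = 14, b(13) = 4, b(14) = 2, b(15) = 5, b(16) = 9.
The sequence repeats with period 16.
The value 12 first appears (with i ≥ 1) at b(2).

2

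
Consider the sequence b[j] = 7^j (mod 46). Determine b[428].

b[1] = 7, b[2] = 3, b[3] = 21, b[4] = 9, b[5] = 17, b[6] = 27, b[7] = 5, b[8] = 35, b[9] = 15, b[10] = 13, b[11] = 45, b[12] = 39, b[13] = 43, b[14] = 25, b[15] = 37, b[16] = 29, b[17] = 19, b[18] = 41, b[19] = 11, b[20] = 31, b[21] = 33, b[22] = 1, b[23] = 7.
Since b[23] = b[1] = 7, the sequence is periodic with period 22.
(428 - 1) mod 22 = 9, so b[428] = b[10] = 13.

13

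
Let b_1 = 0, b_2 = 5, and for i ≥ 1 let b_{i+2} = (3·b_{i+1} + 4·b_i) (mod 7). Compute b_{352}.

Listing terms: b_1 = 0,  b_2 = 5,  b_3 = 1,  b_4 = 2,  b_5 = 3,  b_6 = 3,  b_7 = 0,  b_8 = 5.
The sequence repeats with period 6.
(352 - 1) mod 6 = 3, so b_{352} = b_4 = 2.

2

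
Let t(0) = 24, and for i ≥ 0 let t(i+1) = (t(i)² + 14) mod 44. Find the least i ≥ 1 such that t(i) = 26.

4

Listing terms: t(0) = 24; t(1) = 18; t(2) = 30; t(3) = 34; t(4) = 26; t(5) = 30.
Since t(5) = t(2) = 30, the sequence is eventually periodic: after a pre-period of length 2 it cycles with period 3.
The value 26 first appears (with i ≥ 1) at t(4).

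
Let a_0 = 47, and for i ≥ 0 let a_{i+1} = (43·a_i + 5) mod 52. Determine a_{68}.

23

We have a_0 = 47,  a_1 = 50,  a_2 = 23,  a_3 = 6,  a_4 = 3,  a_5 = 30,  a_6 = 47.
The sequence repeats with period 6.
So a_{68} = a_{0 + ((68-0) mod 6)} = a_2 = 23.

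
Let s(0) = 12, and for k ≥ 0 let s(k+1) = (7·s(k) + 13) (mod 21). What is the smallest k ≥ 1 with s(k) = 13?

1

s(0) = 12; s(1) = 13; s(2) = 20; s(3) = 6; s(4) = 13.
Since s(4) = s(1) = 13, the sequence is eventually periodic: after a pre-period of length 1 it cycles with period 3.
The value 13 first appears (with k ≥ 1) at s(1).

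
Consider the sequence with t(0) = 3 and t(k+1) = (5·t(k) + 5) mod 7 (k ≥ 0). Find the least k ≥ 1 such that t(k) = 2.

4

t(0) = 3,  t(1) = 6,  t(2) = 0,  t(3) = 5,  t(4) = 2,  t(5) = 1,  t(6) = 3.
Since t(6) = t(0) = 3, the sequence is periodic with period 6.
The value 2 first appears (with k ≥ 1) at t(4).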